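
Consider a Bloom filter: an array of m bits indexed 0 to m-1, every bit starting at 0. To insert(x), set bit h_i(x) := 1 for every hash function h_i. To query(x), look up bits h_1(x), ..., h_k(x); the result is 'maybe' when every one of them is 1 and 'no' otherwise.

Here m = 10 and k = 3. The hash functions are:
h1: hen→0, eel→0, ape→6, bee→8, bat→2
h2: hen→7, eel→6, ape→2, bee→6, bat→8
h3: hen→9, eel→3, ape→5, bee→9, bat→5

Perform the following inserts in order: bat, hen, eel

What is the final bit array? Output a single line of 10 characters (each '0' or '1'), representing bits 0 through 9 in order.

Answer: 1011011111

Derivation:
Start: bits=0000000000
After insert 'bat': sets bits 2 5 8 -> bits=0010010010
After insert 'hen': sets bits 0 7 9 -> bits=1010010111
After insert 'eel': sets bits 0 3 6 -> bits=1011011111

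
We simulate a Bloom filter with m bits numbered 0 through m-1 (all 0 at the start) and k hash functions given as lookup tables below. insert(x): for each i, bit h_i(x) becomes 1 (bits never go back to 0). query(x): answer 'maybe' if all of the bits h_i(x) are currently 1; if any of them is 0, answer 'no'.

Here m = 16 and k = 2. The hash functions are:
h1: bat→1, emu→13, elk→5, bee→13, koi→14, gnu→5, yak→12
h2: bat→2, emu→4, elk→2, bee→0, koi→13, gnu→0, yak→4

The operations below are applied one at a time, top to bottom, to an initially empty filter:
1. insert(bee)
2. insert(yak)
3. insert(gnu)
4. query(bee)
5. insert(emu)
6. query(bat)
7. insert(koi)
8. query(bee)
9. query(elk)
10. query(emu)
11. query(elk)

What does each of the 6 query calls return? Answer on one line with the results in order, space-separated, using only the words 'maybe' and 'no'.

Answer: maybe no maybe no maybe no

Derivation:
Start: bits=0000000000000000
Op 1: insert bee -> sets bits 0 13 -> bits=1000000000000100
Op 2: insert yak -> sets bits 4 12 -> bits=1000100000001100
Op 3: insert gnu -> sets bits 0 5 -> bits=1000110000001100
Op 4: query bee -> checks bit0=1, bit13=1 (all 1) -> maybe
Op 5: insert emu -> sets bits 4 13 -> bits=1000110000001100
Op 6: query bat -> checks bit1=0, bit2=0 (has a 0) -> no
Op 7: insert koi -> sets bits 13 14 -> bits=1000110000001110
Op 8: query bee -> checks bit0=1, bit13=1 (all 1) -> maybe
Op 9: query elk -> checks bit2=0, bit5=1 (has a 0) -> no
Op 10: query emu -> checks bit4=1, bit13=1 (all 1) -> maybe
Op 11: query elk -> checks bit2=0, bit5=1 (has a 0) -> no
Query results in order: maybe no maybe no maybe no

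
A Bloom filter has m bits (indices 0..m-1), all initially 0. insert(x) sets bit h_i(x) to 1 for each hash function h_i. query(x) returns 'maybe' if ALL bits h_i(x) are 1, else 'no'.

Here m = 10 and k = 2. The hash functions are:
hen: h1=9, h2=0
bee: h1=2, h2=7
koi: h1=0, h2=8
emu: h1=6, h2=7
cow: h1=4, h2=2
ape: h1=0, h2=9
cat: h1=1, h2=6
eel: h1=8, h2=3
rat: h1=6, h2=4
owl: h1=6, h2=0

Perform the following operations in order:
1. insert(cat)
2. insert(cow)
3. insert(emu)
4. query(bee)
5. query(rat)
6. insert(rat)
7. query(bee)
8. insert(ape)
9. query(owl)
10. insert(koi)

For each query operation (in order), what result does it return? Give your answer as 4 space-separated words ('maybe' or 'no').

Start: bits=0000000000
Op 1: insert cat -> sets bits 1 6 -> bits=0100001000
Op 2: insert cow -> sets bits 2 4 -> bits=0110101000
Op 3: insert emu -> sets bits 6 7 -> bits=0110101100
Op 4: query bee -> checks bit2=1, bit7=1 (all 1) -> maybe
Op 5: query rat -> checks bit4=1, bit6=1 (all 1) -> maybe
Op 6: insert rat -> sets bits 4 6 -> bits=0110101100
Op 7: query bee -> checks bit2=1, bit7=1 (all 1) -> maybe
Op 8: insert ape -> sets bits 0 9 -> bits=1110101101
Op 9: query owl -> checks bit0=1, bit6=1 (all 1) -> maybe
Op 10: insert koi -> sets bits 0 8 -> bits=1110101111
Query results in order: maybe maybe maybe maybe

Answer: maybe maybe maybe maybe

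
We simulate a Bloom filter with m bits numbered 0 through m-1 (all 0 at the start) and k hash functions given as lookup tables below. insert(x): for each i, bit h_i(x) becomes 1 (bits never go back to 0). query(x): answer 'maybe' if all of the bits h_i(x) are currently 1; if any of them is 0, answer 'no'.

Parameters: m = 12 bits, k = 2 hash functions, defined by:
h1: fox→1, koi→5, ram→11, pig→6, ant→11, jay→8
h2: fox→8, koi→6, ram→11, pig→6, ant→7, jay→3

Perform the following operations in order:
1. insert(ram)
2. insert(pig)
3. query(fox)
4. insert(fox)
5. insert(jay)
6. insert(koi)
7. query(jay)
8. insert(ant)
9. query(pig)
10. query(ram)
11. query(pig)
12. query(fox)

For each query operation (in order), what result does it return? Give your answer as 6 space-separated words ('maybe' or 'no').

Answer: no maybe maybe maybe maybe maybe

Derivation:
Start: bits=000000000000
Op 1: insert ram -> sets bits 11 -> bits=000000000001
Op 2: insert pig -> sets bits 6 -> bits=000000100001
Op 3: query fox -> checks bit1=0, bit8=0 (has a 0) -> no
Op 4: insert fox -> sets bits 1 8 -> bits=010000101001
Op 5: insert jay -> sets bits 3 8 -> bits=010100101001
Op 6: insert koi -> sets bits 5 6 -> bits=010101101001
Op 7: query jay -> checks bit3=1, bit8=1 (all 1) -> maybe
Op 8: insert ant -> sets bits 7 11 -> bits=010101111001
Op 9: query pig -> checks bit6=1 (all 1) -> maybe
Op 10: query ram -> checks bit11=1 (all 1) -> maybe
Op 11: query pig -> checks bit6=1 (all 1) -> maybe
Op 12: query fox -> checks bit1=1, bit8=1 (all 1) -> maybe
Query results in order: no maybe maybe maybe maybe maybe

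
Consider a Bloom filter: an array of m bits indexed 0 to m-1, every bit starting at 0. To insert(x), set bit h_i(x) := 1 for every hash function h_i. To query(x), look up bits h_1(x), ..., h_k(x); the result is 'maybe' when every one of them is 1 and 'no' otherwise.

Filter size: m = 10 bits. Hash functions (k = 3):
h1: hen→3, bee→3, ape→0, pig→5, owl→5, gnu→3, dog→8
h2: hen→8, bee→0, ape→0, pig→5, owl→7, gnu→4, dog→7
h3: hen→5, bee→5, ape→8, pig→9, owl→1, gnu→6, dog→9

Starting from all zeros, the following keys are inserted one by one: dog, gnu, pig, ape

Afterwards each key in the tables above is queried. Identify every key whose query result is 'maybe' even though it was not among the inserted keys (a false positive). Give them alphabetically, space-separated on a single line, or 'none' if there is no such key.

Answer: bee hen

Derivation:
Start: bits=0000000000
After insert 'dog': sets bits 7 8 9 -> bits=0000000111
After insert 'gnu': sets bits 3 4 6 -> bits=0001101111
After insert 'pig': sets bits 5 9 -> bits=0001111111
After insert 'ape': sets bits 0 8 -> bits=1001111111
Not inserted: bee hen owl — query each against bits=1001111111:
query bee: checks bit0=1, bit3=1, bit5=1 (all 1) -> maybe => FALSE POSITIVE
query hen: checks bit3=1, bit5=1, bit8=1 (all 1) -> maybe => FALSE POSITIVE
query owl: checks bit1=0, bit5=1, bit7=1 (has a 0) -> no => not a false positive
False positives (alphabetical): bee hen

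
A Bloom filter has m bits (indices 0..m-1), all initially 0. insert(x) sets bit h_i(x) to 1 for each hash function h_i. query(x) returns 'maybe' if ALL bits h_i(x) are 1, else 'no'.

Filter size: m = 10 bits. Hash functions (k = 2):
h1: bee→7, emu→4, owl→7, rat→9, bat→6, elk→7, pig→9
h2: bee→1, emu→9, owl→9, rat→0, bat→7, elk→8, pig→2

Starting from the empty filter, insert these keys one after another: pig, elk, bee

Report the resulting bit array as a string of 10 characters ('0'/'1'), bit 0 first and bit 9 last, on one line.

Answer: 0110000111

Derivation:
Start: bits=0000000000
After insert 'pig': sets bits 2 9 -> bits=0010000001
After insert 'elk': sets bits 7 8 -> bits=0010000111
After insert 'bee': sets bits 1 7 -> bits=0110000111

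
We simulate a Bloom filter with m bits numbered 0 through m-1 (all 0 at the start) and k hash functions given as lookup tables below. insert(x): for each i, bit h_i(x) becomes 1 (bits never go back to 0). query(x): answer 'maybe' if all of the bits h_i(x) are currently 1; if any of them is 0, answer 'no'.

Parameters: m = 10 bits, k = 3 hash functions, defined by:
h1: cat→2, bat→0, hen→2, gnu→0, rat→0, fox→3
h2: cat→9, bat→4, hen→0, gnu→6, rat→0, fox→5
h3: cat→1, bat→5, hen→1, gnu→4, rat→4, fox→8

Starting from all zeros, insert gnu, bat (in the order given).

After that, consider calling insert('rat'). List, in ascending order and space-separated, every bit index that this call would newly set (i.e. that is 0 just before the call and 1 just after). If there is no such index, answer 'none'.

Answer: none

Derivation:
Start: bits=0000000000
After insert 'gnu': sets bits 0 4 6 -> bits=1000101000
After insert 'bat': sets bits 0 4 5 -> bits=1000111000
insert 'rat' would touch bits 0 4; currently bit0=1, bit4=1
Bits that are 0 among those (would change 0->1): none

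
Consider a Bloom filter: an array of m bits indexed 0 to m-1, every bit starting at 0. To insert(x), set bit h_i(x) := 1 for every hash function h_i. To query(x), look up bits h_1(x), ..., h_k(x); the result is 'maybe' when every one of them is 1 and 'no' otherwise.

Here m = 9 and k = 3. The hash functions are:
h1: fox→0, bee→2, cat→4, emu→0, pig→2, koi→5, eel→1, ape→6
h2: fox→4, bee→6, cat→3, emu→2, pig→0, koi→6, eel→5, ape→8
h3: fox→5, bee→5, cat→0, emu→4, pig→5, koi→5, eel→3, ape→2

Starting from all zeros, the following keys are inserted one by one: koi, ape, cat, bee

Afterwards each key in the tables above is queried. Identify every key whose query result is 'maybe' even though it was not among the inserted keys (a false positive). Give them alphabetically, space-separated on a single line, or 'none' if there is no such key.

Answer: emu fox pig

Derivation:
Start: bits=000000000
After insert 'koi': sets bits 5 6 -> bits=000001100
After insert 'ape': sets bits 2 6 8 -> bits=001001101
After insert 'cat': sets bits 0 3 4 -> bits=101111101
After insert 'bee': sets bits 2 5 6 -> bits=101111101
Not inserted: eel emu fox pig — query each against bits=101111101:
query eel: checks bit1=0, bit3=1, bit5=1 (has a 0) -> no => not a false positive
query emu: checks bit0=1, bit2=1, bit4=1 (all 1) -> maybe => FALSE POSITIVE
query fox: checks bit0=1, bit4=1, bit5=1 (all 1) -> maybe => FALSE POSITIVE
query pig: checks bit0=1, bit2=1, bit5=1 (all 1) -> maybe => FALSE POSITIVE
False positives (alphabetical): emu fox pig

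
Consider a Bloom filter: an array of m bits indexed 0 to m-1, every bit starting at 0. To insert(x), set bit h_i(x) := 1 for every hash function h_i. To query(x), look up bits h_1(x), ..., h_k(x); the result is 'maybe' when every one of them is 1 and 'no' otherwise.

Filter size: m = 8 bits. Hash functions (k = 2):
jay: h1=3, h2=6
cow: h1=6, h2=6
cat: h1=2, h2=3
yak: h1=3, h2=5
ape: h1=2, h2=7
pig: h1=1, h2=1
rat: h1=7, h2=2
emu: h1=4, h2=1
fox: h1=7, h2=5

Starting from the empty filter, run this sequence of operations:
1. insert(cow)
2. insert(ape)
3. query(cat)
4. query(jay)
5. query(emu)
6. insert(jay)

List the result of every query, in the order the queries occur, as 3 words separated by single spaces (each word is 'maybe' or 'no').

Start: bits=00000000
Op 1: insert cow -> sets bits 6 -> bits=00000010
Op 2: insert ape -> sets bits 2 7 -> bits=00100011
Op 3: query cat -> checks bit2=1, bit3=0 (has a 0) -> no
Op 4: query jay -> checks bit3=0, bit6=1 (has a 0) -> no
Op 5: query emu -> checks bit1=0, bit4=0 (has a 0) -> no
Op 6: insert jay -> sets bits 3 6 -> bits=00110011
Query results in order: no no no

Answer: no no no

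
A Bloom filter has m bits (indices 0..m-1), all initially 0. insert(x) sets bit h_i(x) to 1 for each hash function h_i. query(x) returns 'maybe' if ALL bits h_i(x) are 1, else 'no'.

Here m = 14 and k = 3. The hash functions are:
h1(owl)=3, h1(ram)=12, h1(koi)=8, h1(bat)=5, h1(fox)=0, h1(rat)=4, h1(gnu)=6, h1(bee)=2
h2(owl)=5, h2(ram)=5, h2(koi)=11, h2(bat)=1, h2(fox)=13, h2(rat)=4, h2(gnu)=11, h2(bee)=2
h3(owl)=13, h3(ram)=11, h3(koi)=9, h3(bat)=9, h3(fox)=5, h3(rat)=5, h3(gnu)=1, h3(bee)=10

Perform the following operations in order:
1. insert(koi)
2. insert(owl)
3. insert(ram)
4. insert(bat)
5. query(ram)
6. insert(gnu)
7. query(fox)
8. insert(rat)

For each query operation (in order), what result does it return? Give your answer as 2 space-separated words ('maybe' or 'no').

Answer: maybe no

Derivation:
Start: bits=00000000000000
Op 1: insert koi -> sets bits 8 9 11 -> bits=00000000110100
Op 2: insert owl -> sets bits 3 5 13 -> bits=00010100110101
Op 3: insert ram -> sets bits 5 11 12 -> bits=00010100110111
Op 4: insert bat -> sets bits 1 5 9 -> bits=01010100110111
Op 5: query ram -> checks bit5=1, bit11=1, bit12=1 (all 1) -> maybe
Op 6: insert gnu -> sets bits 1 6 11 -> bits=01010110110111
Op 7: query fox -> checks bit0=0, bit5=1, bit13=1 (has a 0) -> no
Op 8: insert rat -> sets bits 4 5 -> bits=01011110110111
Query results in order: maybe no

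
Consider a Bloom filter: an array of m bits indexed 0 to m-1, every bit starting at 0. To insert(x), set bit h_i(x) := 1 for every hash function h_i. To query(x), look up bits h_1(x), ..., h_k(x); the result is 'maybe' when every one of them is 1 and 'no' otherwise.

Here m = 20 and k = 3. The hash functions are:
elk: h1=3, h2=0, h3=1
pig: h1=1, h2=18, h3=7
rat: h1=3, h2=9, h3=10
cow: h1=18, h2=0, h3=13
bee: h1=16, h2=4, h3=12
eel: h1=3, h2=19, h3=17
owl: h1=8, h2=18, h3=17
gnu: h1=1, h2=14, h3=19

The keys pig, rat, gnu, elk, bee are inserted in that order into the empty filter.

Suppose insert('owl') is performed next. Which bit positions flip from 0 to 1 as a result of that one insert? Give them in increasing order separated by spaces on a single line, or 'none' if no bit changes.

Answer: 8 17

Derivation:
Start: bits=00000000000000000000
After insert 'pig': sets bits 1 7 18 -> bits=01000001000000000010
After insert 'rat': sets bits 3 9 10 -> bits=01010001011000000010
After insert 'gnu': sets bits 1 14 19 -> bits=01010001011000100011
After insert 'elk': sets bits 0 1 3 -> bits=11010001011000100011
After insert 'bee': sets bits 4 12 16 -> bits=11011001011010101011
insert 'owl' would touch bits 8 17 18; currently bit8=0, bit17=0, bit18=1
Bits that are 0 among those (would change 0->1): 8 17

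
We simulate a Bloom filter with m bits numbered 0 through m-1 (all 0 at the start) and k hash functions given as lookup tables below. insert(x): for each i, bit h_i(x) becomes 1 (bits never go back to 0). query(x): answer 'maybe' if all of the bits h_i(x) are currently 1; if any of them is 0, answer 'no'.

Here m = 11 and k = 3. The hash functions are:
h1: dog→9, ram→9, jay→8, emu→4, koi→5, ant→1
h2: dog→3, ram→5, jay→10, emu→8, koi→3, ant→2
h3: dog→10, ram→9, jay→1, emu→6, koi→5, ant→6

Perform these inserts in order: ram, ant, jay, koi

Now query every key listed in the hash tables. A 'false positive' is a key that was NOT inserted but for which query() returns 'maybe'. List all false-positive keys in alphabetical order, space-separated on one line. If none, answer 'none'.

Answer: dog

Derivation:
Start: bits=00000000000
After insert 'ram': sets bits 5 9 -> bits=00000100010
After insert 'ant': sets bits 1 2 6 -> bits=01100110010
After insert 'jay': sets bits 1 8 10 -> bits=01100110111
After insert 'koi': sets bits 3 5 -> bits=01110110111
Not inserted: dog emu — query each against bits=01110110111:
query dog: checks bit3=1, bit9=1, bit10=1 (all 1) -> maybe => FALSE POSITIVE
query emu: checks bit4=0, bit6=1, bit8=1 (has a 0) -> no => not a false positive
False positives (alphabetical): dog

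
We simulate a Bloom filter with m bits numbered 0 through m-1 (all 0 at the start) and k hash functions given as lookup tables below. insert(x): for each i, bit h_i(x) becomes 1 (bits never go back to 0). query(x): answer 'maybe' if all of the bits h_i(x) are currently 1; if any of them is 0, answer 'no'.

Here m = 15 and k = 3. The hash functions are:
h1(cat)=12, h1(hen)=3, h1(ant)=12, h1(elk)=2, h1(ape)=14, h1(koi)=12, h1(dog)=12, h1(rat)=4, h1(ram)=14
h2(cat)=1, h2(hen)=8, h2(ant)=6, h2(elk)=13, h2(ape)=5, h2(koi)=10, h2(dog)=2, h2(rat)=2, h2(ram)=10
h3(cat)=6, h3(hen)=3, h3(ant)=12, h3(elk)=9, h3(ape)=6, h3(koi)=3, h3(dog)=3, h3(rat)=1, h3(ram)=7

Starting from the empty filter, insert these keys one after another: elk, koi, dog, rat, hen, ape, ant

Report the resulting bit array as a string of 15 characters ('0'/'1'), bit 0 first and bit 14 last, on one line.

Start: bits=000000000000000
After insert 'elk': sets bits 2 9 13 -> bits=001000000100010
After insert 'koi': sets bits 3 10 12 -> bits=001100000110110
After insert 'dog': sets bits 2 3 12 -> bits=001100000110110
After insert 'rat': sets bits 1 2 4 -> bits=011110000110110
After insert 'hen': sets bits 3 8 -> bits=011110001110110
After insert 'ape': sets bits 5 6 14 -> bits=011111101110111
After insert 'ant': sets bits 6 12 -> bits=011111101110111

Answer: 011111101110111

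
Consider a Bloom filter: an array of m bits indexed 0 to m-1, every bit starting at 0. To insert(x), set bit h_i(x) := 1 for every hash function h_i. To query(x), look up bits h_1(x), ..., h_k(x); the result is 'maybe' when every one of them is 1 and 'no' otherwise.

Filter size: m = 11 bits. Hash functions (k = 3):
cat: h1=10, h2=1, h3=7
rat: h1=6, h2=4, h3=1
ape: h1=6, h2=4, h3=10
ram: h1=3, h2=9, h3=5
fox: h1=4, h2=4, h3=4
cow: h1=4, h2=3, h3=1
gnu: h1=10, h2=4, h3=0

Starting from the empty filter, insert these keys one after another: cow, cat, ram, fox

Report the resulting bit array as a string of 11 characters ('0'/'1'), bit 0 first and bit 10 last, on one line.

Start: bits=00000000000
After insert 'cow': sets bits 1 3 4 -> bits=01011000000
After insert 'cat': sets bits 1 7 10 -> bits=01011001001
After insert 'ram': sets bits 3 5 9 -> bits=01011101011
After insert 'fox': sets bits 4 -> bits=01011101011

Answer: 01011101011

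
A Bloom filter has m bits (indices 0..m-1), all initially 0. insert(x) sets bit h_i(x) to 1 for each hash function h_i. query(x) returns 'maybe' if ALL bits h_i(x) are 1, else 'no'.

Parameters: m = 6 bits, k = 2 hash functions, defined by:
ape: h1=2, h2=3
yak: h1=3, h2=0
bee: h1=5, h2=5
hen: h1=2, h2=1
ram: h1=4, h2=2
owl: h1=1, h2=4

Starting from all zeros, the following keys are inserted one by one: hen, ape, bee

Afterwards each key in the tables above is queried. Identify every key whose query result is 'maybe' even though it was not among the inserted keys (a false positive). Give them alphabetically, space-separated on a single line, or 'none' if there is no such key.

Start: bits=000000
After insert 'hen': sets bits 1 2 -> bits=011000
After insert 'ape': sets bits 2 3 -> bits=011100
After insert 'bee': sets bits 5 -> bits=011101
Not inserted: owl ram yak — query each against bits=011101:
query owl: checks bit1=1, bit4=0 (has a 0) -> no => not a false positive
query ram: checks bit2=1, bit4=0 (has a 0) -> no => not a false positive
query yak: checks bit0=0, bit3=1 (has a 0) -> no => not a false positive
False positives (alphabetical): none

Answer: none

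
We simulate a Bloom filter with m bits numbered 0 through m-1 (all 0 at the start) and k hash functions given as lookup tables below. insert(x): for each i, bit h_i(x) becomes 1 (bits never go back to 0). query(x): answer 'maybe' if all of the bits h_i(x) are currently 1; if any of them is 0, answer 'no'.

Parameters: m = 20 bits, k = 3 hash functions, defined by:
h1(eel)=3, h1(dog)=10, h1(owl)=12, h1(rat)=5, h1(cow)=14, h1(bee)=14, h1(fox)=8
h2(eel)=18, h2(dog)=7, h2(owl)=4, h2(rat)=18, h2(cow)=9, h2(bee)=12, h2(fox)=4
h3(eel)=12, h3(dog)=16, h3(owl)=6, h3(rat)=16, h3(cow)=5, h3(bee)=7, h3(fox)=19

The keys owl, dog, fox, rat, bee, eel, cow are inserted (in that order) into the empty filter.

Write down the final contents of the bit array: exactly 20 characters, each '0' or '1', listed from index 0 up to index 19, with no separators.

Answer: 00011111111010101011

Derivation:
Start: bits=00000000000000000000
After insert 'owl': sets bits 4 6 12 -> bits=00001010000010000000
After insert 'dog': sets bits 7 10 16 -> bits=00001011001010001000
After insert 'fox': sets bits 4 8 19 -> bits=00001011101010001001
After insert 'rat': sets bits 5 16 18 -> bits=00001111101010001011
After insert 'bee': sets bits 7 12 14 -> bits=00001111101010101011
After insert 'eel': sets bits 3 12 18 -> bits=00011111101010101011
After insert 'cow': sets bits 5 9 14 -> bits=00011111111010101011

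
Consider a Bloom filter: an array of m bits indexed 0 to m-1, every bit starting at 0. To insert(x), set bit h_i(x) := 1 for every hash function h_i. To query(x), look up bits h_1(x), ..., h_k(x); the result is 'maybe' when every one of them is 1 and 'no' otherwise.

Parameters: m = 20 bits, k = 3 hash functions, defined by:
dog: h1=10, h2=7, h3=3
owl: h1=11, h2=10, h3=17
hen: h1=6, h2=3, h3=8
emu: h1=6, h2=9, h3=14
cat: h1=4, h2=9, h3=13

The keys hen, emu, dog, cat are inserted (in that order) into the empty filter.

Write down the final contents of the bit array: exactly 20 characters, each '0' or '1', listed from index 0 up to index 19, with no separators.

Start: bits=00000000000000000000
After insert 'hen': sets bits 3 6 8 -> bits=00010010100000000000
After insert 'emu': sets bits 6 9 14 -> bits=00010010110000100000
After insert 'dog': sets bits 3 7 10 -> bits=00010011111000100000
After insert 'cat': sets bits 4 9 13 -> bits=00011011111001100000

Answer: 00011011111001100000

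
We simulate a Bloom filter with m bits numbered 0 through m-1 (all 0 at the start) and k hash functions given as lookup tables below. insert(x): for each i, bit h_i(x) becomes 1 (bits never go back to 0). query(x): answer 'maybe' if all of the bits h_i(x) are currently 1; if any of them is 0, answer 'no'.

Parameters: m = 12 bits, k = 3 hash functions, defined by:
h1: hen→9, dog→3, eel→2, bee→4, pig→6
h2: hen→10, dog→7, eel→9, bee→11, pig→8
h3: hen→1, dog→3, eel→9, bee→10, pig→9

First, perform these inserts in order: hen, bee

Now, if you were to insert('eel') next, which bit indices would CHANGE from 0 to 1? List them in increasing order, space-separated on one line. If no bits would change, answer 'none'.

Answer: 2

Derivation:
Start: bits=000000000000
After insert 'hen': sets bits 1 9 10 -> bits=010000000110
After insert 'bee': sets bits 4 10 11 -> bits=010010000111
insert 'eel' would touch bits 2 9; currently bit2=0, bit9=1
Bits that are 0 among those (would change 0->1): 2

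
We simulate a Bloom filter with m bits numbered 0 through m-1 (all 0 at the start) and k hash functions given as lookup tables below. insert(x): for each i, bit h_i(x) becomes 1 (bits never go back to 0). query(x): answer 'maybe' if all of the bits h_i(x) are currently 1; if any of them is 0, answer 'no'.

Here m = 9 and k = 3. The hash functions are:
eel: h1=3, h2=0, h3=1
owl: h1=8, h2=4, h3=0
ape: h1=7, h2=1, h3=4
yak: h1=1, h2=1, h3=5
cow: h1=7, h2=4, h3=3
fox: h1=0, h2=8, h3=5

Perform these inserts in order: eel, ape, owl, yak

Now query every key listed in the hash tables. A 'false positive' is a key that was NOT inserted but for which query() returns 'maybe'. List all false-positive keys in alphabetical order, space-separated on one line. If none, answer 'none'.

Answer: cow fox

Derivation:
Start: bits=000000000
After insert 'eel': sets bits 0 1 3 -> bits=110100000
After insert 'ape': sets bits 1 4 7 -> bits=110110010
After insert 'owl': sets bits 0 4 8 -> bits=110110011
After insert 'yak': sets bits 1 5 -> bits=110111011
Not inserted: cow fox — query each against bits=110111011:
query cow: checks bit3=1, bit4=1, bit7=1 (all 1) -> maybe => FALSE POSITIVE
query fox: checks bit0=1, bit5=1, bit8=1 (all 1) -> maybe => FALSE POSITIVE
False positives (alphabetical): cow fox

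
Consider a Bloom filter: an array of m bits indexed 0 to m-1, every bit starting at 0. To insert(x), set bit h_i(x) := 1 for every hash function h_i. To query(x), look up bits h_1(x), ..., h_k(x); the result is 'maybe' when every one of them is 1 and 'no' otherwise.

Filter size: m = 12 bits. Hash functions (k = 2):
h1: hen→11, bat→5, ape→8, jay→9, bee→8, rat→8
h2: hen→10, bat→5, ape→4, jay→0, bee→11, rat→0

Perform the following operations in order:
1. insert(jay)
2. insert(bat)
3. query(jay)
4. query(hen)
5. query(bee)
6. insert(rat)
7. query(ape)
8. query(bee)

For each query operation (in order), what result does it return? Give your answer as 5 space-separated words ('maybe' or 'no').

Answer: maybe no no no no

Derivation:
Start: bits=000000000000
Op 1: insert jay -> sets bits 0 9 -> bits=100000000100
Op 2: insert bat -> sets bits 5 -> bits=100001000100
Op 3: query jay -> checks bit0=1, bit9=1 (all 1) -> maybe
Op 4: query hen -> checks bit10=0, bit11=0 (has a 0) -> no
Op 5: query bee -> checks bit8=0, bit11=0 (has a 0) -> no
Op 6: insert rat -> sets bits 0 8 -> bits=100001001100
Op 7: query ape -> checks bit4=0, bit8=1 (has a 0) -> no
Op 8: query bee -> checks bit8=1, bit11=0 (has a 0) -> no
Query results in order: maybe no no no no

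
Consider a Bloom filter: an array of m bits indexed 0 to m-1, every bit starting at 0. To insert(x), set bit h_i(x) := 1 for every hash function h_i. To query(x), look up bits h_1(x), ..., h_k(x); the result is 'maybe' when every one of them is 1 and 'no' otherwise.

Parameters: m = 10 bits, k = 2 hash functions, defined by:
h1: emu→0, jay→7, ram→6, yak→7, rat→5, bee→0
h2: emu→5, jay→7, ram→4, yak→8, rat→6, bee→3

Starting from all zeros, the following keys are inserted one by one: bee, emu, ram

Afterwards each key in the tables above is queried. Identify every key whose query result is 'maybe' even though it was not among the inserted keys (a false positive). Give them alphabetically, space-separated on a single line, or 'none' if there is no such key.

Answer: rat

Derivation:
Start: bits=0000000000
After insert 'bee': sets bits 0 3 -> bits=1001000000
After insert 'emu': sets bits 0 5 -> bits=1001010000
After insert 'ram': sets bits 4 6 -> bits=1001111000
Not inserted: jay rat yak — query each against bits=1001111000:
query jay: checks bit7=0 (has a 0) -> no => not a false positive
query rat: checks bit5=1, bit6=1 (all 1) -> maybe => FALSE POSITIVE
query yak: checks bit7=0, bit8=0 (has a 0) -> no => not a false positive
False positives (alphabetical): rat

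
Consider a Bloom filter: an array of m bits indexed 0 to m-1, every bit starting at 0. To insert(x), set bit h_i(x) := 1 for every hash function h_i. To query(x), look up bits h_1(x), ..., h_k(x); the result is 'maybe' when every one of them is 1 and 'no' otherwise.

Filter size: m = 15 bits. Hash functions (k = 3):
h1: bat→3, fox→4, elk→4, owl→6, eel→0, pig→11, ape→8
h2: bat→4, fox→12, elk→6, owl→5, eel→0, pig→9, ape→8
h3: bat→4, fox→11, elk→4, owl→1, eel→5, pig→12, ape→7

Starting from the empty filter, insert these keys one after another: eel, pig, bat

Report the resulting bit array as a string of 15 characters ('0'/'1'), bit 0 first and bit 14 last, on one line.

Start: bits=000000000000000
After insert 'eel': sets bits 0 5 -> bits=100001000000000
After insert 'pig': sets bits 9 11 12 -> bits=100001000101100
After insert 'bat': sets bits 3 4 -> bits=100111000101100

Answer: 100111000101100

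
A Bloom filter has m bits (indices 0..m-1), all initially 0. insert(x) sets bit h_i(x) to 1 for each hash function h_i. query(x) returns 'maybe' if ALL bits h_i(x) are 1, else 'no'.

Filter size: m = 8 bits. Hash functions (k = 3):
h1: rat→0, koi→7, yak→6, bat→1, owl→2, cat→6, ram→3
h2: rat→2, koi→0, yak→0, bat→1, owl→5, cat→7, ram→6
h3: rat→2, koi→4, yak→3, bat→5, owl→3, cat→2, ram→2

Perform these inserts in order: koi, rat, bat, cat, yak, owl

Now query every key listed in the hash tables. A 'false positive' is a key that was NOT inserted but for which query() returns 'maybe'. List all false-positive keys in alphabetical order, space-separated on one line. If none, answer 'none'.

Start: bits=00000000
After insert 'koi': sets bits 0 4 7 -> bits=10001001
After insert 'rat': sets bits 0 2 -> bits=10101001
After insert 'bat': sets bits 1 5 -> bits=11101101
After insert 'cat': sets bits 2 6 7 -> bits=11101111
After insert 'yak': sets bits 0 3 6 -> bits=11111111
After insert 'owl': sets bits 2 3 5 -> bits=11111111
Not inserted: ram — query each against bits=11111111:
query ram: checks bit2=1, bit3=1, bit6=1 (all 1) -> maybe => FALSE POSITIVE
False positives (alphabetical): ram

Answer: ram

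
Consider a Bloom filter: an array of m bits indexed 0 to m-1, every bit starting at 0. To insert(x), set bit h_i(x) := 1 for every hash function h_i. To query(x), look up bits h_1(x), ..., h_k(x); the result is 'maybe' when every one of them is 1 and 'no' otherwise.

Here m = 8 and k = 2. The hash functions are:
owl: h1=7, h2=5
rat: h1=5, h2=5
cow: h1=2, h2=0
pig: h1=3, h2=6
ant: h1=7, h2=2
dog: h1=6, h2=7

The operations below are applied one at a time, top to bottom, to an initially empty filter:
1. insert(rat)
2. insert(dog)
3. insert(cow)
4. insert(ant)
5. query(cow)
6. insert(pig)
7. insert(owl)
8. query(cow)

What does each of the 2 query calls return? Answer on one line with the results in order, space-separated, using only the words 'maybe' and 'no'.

Answer: maybe maybe

Derivation:
Start: bits=00000000
Op 1: insert rat -> sets bits 5 -> bits=00000100
Op 2: insert dog -> sets bits 6 7 -> bits=00000111
Op 3: insert cow -> sets bits 0 2 -> bits=10100111
Op 4: insert ant -> sets bits 2 7 -> bits=10100111
Op 5: query cow -> checks bit0=1, bit2=1 (all 1) -> maybe
Op 6: insert pig -> sets bits 3 6 -> bits=10110111
Op 7: insert owl -> sets bits 5 7 -> bits=10110111
Op 8: query cow -> checks bit0=1, bit2=1 (all 1) -> maybe
Query results in order: maybe maybe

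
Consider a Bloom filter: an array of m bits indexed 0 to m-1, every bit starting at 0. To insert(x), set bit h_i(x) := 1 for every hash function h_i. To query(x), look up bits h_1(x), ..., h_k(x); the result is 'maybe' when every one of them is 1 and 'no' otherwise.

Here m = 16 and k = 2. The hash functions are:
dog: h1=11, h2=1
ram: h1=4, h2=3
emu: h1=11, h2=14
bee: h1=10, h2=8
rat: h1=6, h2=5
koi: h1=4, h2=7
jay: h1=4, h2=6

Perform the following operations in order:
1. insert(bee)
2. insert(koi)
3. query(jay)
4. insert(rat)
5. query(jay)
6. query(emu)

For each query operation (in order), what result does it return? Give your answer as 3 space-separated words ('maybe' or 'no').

Start: bits=0000000000000000
Op 1: insert bee -> sets bits 8 10 -> bits=0000000010100000
Op 2: insert koi -> sets bits 4 7 -> bits=0000100110100000
Op 3: query jay -> checks bit4=1, bit6=0 (has a 0) -> no
Op 4: insert rat -> sets bits 5 6 -> bits=0000111110100000
Op 5: query jay -> checks bit4=1, bit6=1 (all 1) -> maybe
Op 6: query emu -> checks bit11=0, bit14=0 (has a 0) -> no
Query results in order: no maybe no

Answer: no maybe no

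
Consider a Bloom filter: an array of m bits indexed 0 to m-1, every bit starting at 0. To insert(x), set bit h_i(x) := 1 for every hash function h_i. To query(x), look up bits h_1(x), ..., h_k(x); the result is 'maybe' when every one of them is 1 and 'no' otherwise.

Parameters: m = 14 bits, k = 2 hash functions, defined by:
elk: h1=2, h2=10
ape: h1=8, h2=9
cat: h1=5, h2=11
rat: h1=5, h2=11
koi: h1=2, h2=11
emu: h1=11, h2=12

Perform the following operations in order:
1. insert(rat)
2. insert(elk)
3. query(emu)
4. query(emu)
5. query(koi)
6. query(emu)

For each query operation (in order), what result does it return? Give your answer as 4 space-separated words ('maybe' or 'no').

Start: bits=00000000000000
Op 1: insert rat -> sets bits 5 11 -> bits=00000100000100
Op 2: insert elk -> sets bits 2 10 -> bits=00100100001100
Op 3: query emu -> checks bit11=1, bit12=0 (has a 0) -> no
Op 4: query emu -> checks bit11=1, bit12=0 (has a 0) -> no
Op 5: query koi -> checks bit2=1, bit11=1 (all 1) -> maybe
Op 6: query emu -> checks bit11=1, bit12=0 (has a 0) -> no
Query results in order: no no maybe no

Answer: no no maybe no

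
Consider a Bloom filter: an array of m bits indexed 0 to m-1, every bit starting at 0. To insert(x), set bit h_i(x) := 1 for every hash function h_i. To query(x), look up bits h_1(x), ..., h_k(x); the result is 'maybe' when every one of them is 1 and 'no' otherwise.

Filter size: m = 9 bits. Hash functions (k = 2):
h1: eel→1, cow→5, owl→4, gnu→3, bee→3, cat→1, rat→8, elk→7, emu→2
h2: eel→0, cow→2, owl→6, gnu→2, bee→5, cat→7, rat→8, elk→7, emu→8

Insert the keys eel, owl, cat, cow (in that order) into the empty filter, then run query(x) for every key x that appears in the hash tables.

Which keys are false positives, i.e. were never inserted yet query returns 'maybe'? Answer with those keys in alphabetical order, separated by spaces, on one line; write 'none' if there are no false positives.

Answer: elk

Derivation:
Start: bits=000000000
After insert 'eel': sets bits 0 1 -> bits=110000000
After insert 'owl': sets bits 4 6 -> bits=110010100
After insert 'cat': sets bits 1 7 -> bits=110010110
After insert 'cow': sets bits 2 5 -> bits=111011110
Not inserted: bee elk emu gnu rat — query each against bits=111011110:
query bee: checks bit3=0, bit5=1 (has a 0) -> no => not a false positive
query elk: checks bit7=1 (all 1) -> maybe => FALSE POSITIVE
query emu: checks bit2=1, bit8=0 (has a 0) -> no => not a false positive
query gnu: checks bit2=1, bit3=0 (has a 0) -> no => not a false positive
query rat: checks bit8=0 (has a 0) -> no => not a false positive
False positives (alphabetical): elk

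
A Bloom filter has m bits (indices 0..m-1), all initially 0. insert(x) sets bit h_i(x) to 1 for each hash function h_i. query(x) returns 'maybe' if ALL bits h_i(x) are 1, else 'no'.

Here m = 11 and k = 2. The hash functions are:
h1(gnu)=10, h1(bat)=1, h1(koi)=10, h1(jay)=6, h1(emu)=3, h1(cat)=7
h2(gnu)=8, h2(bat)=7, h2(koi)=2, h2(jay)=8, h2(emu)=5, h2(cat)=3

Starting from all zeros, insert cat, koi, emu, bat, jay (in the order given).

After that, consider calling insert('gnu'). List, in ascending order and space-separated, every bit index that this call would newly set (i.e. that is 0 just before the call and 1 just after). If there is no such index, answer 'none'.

Answer: none

Derivation:
Start: bits=00000000000
After insert 'cat': sets bits 3 7 -> bits=00010001000
After insert 'koi': sets bits 2 10 -> bits=00110001001
After insert 'emu': sets bits 3 5 -> bits=00110101001
After insert 'bat': sets bits 1 7 -> bits=01110101001
After insert 'jay': sets bits 6 8 -> bits=01110111101
insert 'gnu' would touch bits 8 10; currently bit8=1, bit10=1
Bits that are 0 among those (would change 0->1): none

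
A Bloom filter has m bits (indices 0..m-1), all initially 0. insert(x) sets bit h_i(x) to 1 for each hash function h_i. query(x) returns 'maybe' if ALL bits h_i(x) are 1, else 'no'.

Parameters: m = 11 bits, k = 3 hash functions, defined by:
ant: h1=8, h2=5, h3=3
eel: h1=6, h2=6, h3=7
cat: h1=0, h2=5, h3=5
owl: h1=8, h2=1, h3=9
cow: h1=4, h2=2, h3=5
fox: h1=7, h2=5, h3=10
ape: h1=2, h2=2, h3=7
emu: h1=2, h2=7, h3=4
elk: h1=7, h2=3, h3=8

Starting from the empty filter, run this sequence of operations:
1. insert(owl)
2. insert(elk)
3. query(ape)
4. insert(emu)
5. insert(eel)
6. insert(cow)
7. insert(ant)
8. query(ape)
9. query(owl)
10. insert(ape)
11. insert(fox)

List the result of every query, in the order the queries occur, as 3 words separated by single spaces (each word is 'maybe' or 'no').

Start: bits=00000000000
Op 1: insert owl -> sets bits 1 8 9 -> bits=01000000110
Op 2: insert elk -> sets bits 3 7 8 -> bits=01010001110
Op 3: query ape -> checks bit2=0, bit7=1 (has a 0) -> no
Op 4: insert emu -> sets bits 2 4 7 -> bits=01111001110
Op 5: insert eel -> sets bits 6 7 -> bits=01111011110
Op 6: insert cow -> sets bits 2 4 5 -> bits=01111111110
Op 7: insert ant -> sets bits 3 5 8 -> bits=01111111110
Op 8: query ape -> checks bit2=1, bit7=1 (all 1) -> maybe
Op 9: query owl -> checks bit1=1, bit8=1, bit9=1 (all 1) -> maybe
Op 10: insert ape -> sets bits 2 7 -> bits=01111111110
Op 11: insert fox -> sets bits 5 7 10 -> bits=01111111111
Query results in order: no maybe maybe

Answer: no maybe maybe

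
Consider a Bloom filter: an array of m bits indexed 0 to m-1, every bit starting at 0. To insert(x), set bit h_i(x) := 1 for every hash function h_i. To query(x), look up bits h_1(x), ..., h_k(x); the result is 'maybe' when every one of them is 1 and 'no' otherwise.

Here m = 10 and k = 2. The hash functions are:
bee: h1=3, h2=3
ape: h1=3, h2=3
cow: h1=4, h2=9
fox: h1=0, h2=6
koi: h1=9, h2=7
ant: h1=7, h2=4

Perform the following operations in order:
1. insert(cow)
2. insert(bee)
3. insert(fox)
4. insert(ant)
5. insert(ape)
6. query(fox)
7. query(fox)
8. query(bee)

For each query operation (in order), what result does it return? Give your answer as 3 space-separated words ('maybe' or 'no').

Start: bits=0000000000
Op 1: insert cow -> sets bits 4 9 -> bits=0000100001
Op 2: insert bee -> sets bits 3 -> bits=0001100001
Op 3: insert fox -> sets bits 0 6 -> bits=1001101001
Op 4: insert ant -> sets bits 4 7 -> bits=1001101101
Op 5: insert ape -> sets bits 3 -> bits=1001101101
Op 6: query fox -> checks bit0=1, bit6=1 (all 1) -> maybe
Op 7: query fox -> checks bit0=1, bit6=1 (all 1) -> maybe
Op 8: query bee -> checks bit3=1 (all 1) -> maybe
Query results in order: maybe maybe maybe

Answer: maybe maybe maybe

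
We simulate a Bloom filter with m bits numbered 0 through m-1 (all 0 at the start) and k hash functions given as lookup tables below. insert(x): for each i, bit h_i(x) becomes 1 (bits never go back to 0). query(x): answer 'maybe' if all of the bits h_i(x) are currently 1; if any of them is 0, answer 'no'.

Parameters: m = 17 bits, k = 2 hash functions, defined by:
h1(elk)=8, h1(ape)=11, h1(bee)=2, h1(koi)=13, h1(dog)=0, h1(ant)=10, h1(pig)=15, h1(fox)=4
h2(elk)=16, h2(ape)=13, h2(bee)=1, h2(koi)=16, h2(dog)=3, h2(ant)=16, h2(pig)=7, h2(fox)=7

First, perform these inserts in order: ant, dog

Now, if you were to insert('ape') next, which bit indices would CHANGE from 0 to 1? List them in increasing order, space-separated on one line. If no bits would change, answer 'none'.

Answer: 11 13

Derivation:
Start: bits=00000000000000000
After insert 'ant': sets bits 10 16 -> bits=00000000001000001
After insert 'dog': sets bits 0 3 -> bits=10010000001000001
insert 'ape' would touch bits 11 13; currently bit11=0, bit13=0
Bits that are 0 among those (would change 0->1): 11 13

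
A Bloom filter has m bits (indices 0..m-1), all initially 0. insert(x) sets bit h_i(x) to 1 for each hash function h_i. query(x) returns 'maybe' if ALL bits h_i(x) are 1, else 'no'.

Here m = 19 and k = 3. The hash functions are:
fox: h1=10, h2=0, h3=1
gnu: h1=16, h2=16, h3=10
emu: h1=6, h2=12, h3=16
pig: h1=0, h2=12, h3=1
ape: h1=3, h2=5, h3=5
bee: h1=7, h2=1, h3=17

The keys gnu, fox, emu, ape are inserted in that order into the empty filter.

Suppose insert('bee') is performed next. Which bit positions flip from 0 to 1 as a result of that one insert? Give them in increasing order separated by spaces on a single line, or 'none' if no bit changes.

Answer: 7 17

Derivation:
Start: bits=0000000000000000000
After insert 'gnu': sets bits 10 16 -> bits=0000000000100000100
After insert 'fox': sets bits 0 1 10 -> bits=1100000000100000100
After insert 'emu': sets bits 6 12 16 -> bits=1100001000101000100
After insert 'ape': sets bits 3 5 -> bits=1101011000101000100
insert 'bee' would touch bits 1 7 17; currently bit1=1, bit7=0, bit17=0
Bits that are 0 among those (would change 0->1): 7 17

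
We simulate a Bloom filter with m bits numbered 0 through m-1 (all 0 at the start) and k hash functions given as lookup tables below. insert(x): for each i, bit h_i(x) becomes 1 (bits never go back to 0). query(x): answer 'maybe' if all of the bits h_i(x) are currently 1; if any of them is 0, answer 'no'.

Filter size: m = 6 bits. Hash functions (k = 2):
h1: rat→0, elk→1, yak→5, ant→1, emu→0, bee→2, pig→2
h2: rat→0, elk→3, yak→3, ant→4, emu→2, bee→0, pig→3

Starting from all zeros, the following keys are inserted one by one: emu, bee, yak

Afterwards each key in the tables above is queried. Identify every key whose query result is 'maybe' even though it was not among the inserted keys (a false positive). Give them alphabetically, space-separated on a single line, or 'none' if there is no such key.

Start: bits=000000
After insert 'emu': sets bits 0 2 -> bits=101000
After insert 'bee': sets bits 0 2 -> bits=101000
After insert 'yak': sets bits 3 5 -> bits=101101
Not inserted: ant elk pig rat — query each against bits=101101:
query ant: checks bit1=0, bit4=0 (has a 0) -> no => not a false positive
query elk: checks bit1=0, bit3=1 (has a 0) -> no => not a false positive
query pig: checks bit2=1, bit3=1 (all 1) -> maybe => FALSE POSITIVE
query rat: checks bit0=1 (all 1) -> maybe => FALSE POSITIVE
False positives (alphabetical): pig rat

Answer: pig rat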